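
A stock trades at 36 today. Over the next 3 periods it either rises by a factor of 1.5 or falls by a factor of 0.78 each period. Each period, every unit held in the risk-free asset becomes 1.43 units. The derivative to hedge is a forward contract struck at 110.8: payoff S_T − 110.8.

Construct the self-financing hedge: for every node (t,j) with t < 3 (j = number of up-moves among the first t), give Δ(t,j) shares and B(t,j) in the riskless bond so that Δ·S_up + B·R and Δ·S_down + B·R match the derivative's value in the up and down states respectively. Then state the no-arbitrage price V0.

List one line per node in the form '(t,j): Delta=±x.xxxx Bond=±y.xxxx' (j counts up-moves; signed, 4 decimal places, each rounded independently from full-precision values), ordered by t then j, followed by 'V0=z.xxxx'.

(0,0): Delta=1.0000 Bond=-37.8906
(1,0): Delta=1.0000 Bond=-54.1836
(1,1): Delta=1.0000 Bond=-54.1836
(2,0): Delta=1.0000 Bond=-77.4825
(2,1): Delta=1.0000 Bond=-77.4825
(2,2): Delta=1.0000 Bond=-77.4825
V0=-1.8906

No-arbitrage ⇒ martingale measure with p* = (R−d)/(u−d) = 0.9028.
Terminal values V(3,·): V(3,0)=-93.7161, V(3,1)=-77.9464, V(3,2)=-47.6200, V(3,3)=10.7000
(2,0): S=21.9024. Δ = (V_up−V_dn)/(S_up−S_dn) = (-77.9464−-93.7161)/(32.8536−17.0839) = 1.0000. V = [p*·-77.9464 + (1−p*)·-93.7161]/1.43 = -55.5801. B = V − Δ·S = -77.4825.
(2,1): S=42.1200. Δ = (V_up−V_dn)/(S_up−S_dn) = (-47.6200−-77.9464)/(63.1800−32.8536) = 1.0000. V = [p*·-47.6200 + (1−p*)·-77.9464]/1.43 = -35.3625. B = V − Δ·S = -77.4825.
(2,2): S=81.0000. Δ = (V_up−V_dn)/(S_up−S_dn) = (10.7000−-47.6200)/(121.5000−63.1800) = 1.0000. V = [p*·10.7000 + (1−p*)·-47.6200]/1.43 = 3.5175. B = V − Δ·S = -77.4825.
(1,0): S=28.0800. Δ = (V_up−V_dn)/(S_up−S_dn) = (-35.3625−-55.5801)/(42.1200−21.9024) = 1.0000. V = [p*·-35.3625 + (1−p*)·-55.5801]/1.43 = -26.1036. B = V − Δ·S = -54.1836.
(1,1): S=54.0000. Δ = (V_up−V_dn)/(S_up−S_dn) = (3.5175−-35.3625)/(81.0000−42.1200) = 1.0000. V = [p*·3.5175 + (1−p*)·-35.3625]/1.43 = -0.1836. B = V − Δ·S = -54.1836.
(0,0): S=36.0000. Δ = (V_up−V_dn)/(S_up−S_dn) = (-0.1836−-26.1036)/(54.0000−28.0800) = 1.0000. V = [p*·-0.1836 + (1−p*)·-26.1036]/1.43 = -1.8906. B = V − Δ·S = -37.8906.
Each (Δ,B) replicates both successor values, so the strategy is self-financing and V0 is arbitrage-free.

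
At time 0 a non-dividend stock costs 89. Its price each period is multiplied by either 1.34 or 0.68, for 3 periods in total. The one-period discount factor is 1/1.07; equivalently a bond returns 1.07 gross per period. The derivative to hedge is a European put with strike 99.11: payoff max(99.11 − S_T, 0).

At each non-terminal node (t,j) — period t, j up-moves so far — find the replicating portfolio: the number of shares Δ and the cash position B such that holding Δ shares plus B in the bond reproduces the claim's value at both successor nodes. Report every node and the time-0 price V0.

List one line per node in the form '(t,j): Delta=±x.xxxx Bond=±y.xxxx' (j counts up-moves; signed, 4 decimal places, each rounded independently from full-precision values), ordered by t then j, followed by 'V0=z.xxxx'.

No-arbitrage ⇒ martingale measure with p* = (R−d)/(u−d) = 0.5909.
Terminal payoffs: V(3,0)=71.1256, V(3,1)=43.9642, V(3,2)=0.0000, V(3,3)=0.0000
(2,0): S=41.1536. Δ = (V_up−V_dn)/(S_up−S_dn) = (43.9642−71.1256)/(55.1458−27.9844) = -1.0000. V = [p*·43.9642 + (1−p*)·71.1256]/1.07 = 51.4726. B = V − Δ·S = 92.6262.
(2,1): S=81.0968. Δ = (V_up−V_dn)/(S_up−S_dn) = (0.0000−43.9642)/(108.6697−55.1458) = -0.8214. V = [p*·0.0000 + (1−p*)·43.9642]/1.07 = 16.8087. B = V − Δ·S = 83.4211.
(2,2): S=159.8084. Δ = (V_up−V_dn)/(S_up−S_dn) = (0.0000−0.0000)/(214.1433−108.6697) = 0.0000. V = [p*·0.0000 + (1−p*)·0.0000]/1.07 = 0.0000. B = V − Δ·S = 0.0000.
(1,0): S=60.5200. Δ = (V_up−V_dn)/(S_up−S_dn) = (16.8087−51.4726)/(81.0968−41.1536) = -0.8678. V = [p*·16.8087 + (1−p*)·51.4726]/1.07 = 28.9620. B = V − Δ·S = 81.4830.
(1,1): S=119.2600. Δ = (V_up−V_dn)/(S_up−S_dn) = (0.0000−16.8087)/(159.8084−81.0968) = -0.2135. V = [p*·0.0000 + (1−p*)·16.8087]/1.07 = 6.4264. B = V − Δ·S = 31.8942.
(0,0): S=89.0000. Δ = (V_up−V_dn)/(S_up−S_dn) = (6.4264−28.9620)/(119.2600−60.5200) = -0.3837. V = [p*·6.4264 + (1−p*)·28.9620]/1.07 = 14.6220. B = V − Δ·S = 48.7669.
The time-0 hedge costs 14.6220, which is the no-arbitrage price.

(0,0): Delta=-0.3837 Bond=48.7669
(1,0): Delta=-0.8678 Bond=81.4830
(1,1): Delta=-0.2135 Bond=31.8942
(2,0): Delta=-1.0000 Bond=92.6262
(2,1): Delta=-0.8214 Bond=83.4211
(2,2): Delta=0.0000 Bond=0.0000
V0=14.6220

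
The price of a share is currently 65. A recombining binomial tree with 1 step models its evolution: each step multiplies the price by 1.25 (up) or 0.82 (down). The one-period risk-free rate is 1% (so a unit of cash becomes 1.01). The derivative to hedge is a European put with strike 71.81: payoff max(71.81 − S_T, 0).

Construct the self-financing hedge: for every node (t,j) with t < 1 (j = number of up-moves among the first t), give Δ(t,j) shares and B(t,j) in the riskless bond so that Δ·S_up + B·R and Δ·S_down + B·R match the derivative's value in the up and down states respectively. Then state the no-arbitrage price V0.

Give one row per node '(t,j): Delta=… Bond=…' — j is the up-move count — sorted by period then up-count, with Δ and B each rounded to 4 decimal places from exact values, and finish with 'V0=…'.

(0,0): Delta=-0.6623 Bond=53.2754
V0=10.2289

Risk-neutral probability p* = (R−d)/(u−d) = (1.01−0.82)/(1.25−0.82) = 0.4419.
At expiry t=1: V(1,0)=18.5100, V(1,1)=0.0000
Node (0,0) S=65.0000: V=(p*·0.0000+(1−p*)·18.5100)/1.01=10.2289; Δ=(0.0000−18.5100)/(81.2500−53.3000)=-0.6623; B=V−Δ·S=53.2754
Check: Δ(0,0)·S0 + B(0,0) = 10.2289 = V0.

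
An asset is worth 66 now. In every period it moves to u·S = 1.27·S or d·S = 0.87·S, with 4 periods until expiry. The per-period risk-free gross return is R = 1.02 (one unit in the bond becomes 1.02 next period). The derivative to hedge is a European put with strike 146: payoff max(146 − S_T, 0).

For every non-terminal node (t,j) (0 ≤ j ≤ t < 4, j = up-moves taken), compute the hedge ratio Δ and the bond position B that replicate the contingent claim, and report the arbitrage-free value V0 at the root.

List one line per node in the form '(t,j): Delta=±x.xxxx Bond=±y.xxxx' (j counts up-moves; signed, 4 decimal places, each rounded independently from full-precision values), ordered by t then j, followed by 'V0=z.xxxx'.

Risk-neutral probability p* = (R−d)/(u−d) = (1.02−0.87)/(1.27−0.87) = 0.3750.
Terminal payoffs: V(4,0)=108.1888, V(4,1)=90.8043, V(4,2)=65.4269, V(4,3)=28.3818, V(4,4)=0.0000
  t=3,j=0: stock 43.4612 → up 55.1957 (V=90.8043), down 37.8112 (V=108.1888). Price 99.6761; hedge Δ=-1.0000, bond B=143.1373.
  t=3,j=1: stock 63.4434 → up 80.5731 (V=65.4269), down 55.1957 (V=90.8043). Price 79.6939; hedge Δ=-1.0000, bond B=143.1373.
  t=3,j=2: stock 92.6127 → up 117.6182 (V=28.3818), down 80.5731 (V=65.4269). Price 50.5245; hedge Δ=-1.0000, bond B=143.1373.
  t=3,j=3: stock 135.1933 → up 171.6955 (V=0.0000), down 117.6182 (V=28.3818). Price 17.3908; hedge Δ=-0.5248, bond B=88.3455.
  t=2,j=0: stock 49.9554 → up 63.4434 (V=79.6939), down 43.4612 (V=99.6761). Price 90.3752; hedge Δ=-1.0000, bond B=140.3306.
  t=2,j=1: stock 72.9234 → up 92.6127 (V=50.5245), down 63.4434 (V=79.6939). Price 67.4072; hedge Δ=-1.0000, bond B=140.3306.
  t=2,j=2: stock 106.4514 → up 135.1933 (V=17.3908), down 92.6127 (V=50.5245). Price 37.3524; hedge Δ=-0.7781, bond B=120.1866.
  t=1,j=0: stock 57.4200 → up 72.9234 (V=67.4072), down 49.9554 (V=90.3752). Price 80.1591; hedge Δ=-1.0000, bond B=137.5791.
  t=1,j=1: stock 83.8200 → up 106.4514 (V=37.3524), down 72.9234 (V=67.4072). Price 55.0359; hedge Δ=-0.8964, bond B=130.1732.
  t=0,j=0: stock 66.0000 → up 83.8200 (V=55.0359), down 57.4200 (V=80.1591). Price 69.3509; hedge Δ=-0.9516, bond B=132.1587.
Check: Δ(0,0)·S0 + B(0,0) = 69.3509 = V0.

(0,0): Delta=-0.9516 Bond=132.1587
(1,0): Delta=-1.0000 Bond=137.5791
(1,1): Delta=-0.8964 Bond=130.1732
(2,0): Delta=-1.0000 Bond=140.3306
(2,1): Delta=-1.0000 Bond=140.3306
(2,2): Delta=-0.7781 Bond=120.1866
(3,0): Delta=-1.0000 Bond=143.1373
(3,1): Delta=-1.0000 Bond=143.1373
(3,2): Delta=-1.0000 Bond=143.1373
(3,3): Delta=-0.5248 Bond=88.3455
V0=69.3509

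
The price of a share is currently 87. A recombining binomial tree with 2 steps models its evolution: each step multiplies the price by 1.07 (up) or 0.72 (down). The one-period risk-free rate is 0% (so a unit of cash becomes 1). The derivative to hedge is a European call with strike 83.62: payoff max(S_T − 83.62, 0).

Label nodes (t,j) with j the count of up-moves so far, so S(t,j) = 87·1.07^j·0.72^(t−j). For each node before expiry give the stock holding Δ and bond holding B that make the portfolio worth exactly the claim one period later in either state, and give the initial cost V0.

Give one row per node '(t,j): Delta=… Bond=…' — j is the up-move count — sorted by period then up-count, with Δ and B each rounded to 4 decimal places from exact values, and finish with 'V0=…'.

Risk-neutral probability p* = (R−d)/(u−d) = (1−0.72)/(1.07−0.72) = 0.8000.
At expiry t=2: V(2,0)=0.0000, V(2,1)=0.0000, V(2,2)=15.9863
Node (1,0) S=62.6400: V=(p*·0.0000+(1−p*)·0.0000)/1=0.0000; Δ=(0.0000−0.0000)/(67.0248−45.1008)=0.0000; B=V−Δ·S=0.0000
Node (1,1) S=93.0900: V=(p*·15.9863+(1−p*)·0.0000)/1=12.7890; Δ=(15.9863−0.0000)/(99.6063−67.0248)=0.4907; B=V−Δ·S=-32.8861
Node (0,0) S=87.0000: V=(p*·12.7890+(1−p*)·0.0000)/1=10.2312; Δ=(12.7890−0.0000)/(93.0900−62.6400)=0.4200; B=V−Δ·S=-26.3089
The time-0 hedge costs 10.2312, which is the no-arbitrage price.

(0,0): Delta=0.4200 Bond=-26.3089
(1,0): Delta=0.0000 Bond=0.0000
(1,1): Delta=0.4907 Bond=-32.8861
V0=10.2312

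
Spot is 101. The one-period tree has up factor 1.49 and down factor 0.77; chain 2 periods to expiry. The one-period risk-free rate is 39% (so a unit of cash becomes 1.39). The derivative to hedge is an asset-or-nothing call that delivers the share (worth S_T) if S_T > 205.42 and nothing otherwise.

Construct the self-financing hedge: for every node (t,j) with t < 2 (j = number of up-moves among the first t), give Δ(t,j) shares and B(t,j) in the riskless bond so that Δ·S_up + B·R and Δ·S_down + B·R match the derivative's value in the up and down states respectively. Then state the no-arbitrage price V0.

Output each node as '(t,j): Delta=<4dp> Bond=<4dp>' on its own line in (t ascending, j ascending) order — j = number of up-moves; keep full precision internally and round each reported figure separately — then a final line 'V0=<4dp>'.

(0,0): Delta=1.9102 Bond=-106.8764
(1,0): Delta=0.0000 Bond=0.0000
(1,1): Delta=2.0694 Bond=-172.5192
V0=86.0563

The replicating-portfolio and risk-neutral prices coincide; use p* = (1.39−0.77)/(1.49−0.77) = 0.8611 for the latter.
Payoff layer (t=2): V(2,0)=0.0000, V(2,1)=0.0000, V(2,2)=224.2301
(1,0): S=77.7700. Δ = (V_up−V_dn)/(S_up−S_dn) = (0.0000−0.0000)/(115.8773−59.8829) = 0.0000. V = [p*·0.0000 + (1−p*)·0.0000]/1.39 = 0.0000. B = V − Δ·S = 0.0000.
(1,1): S=150.4900. Δ = (V_up−V_dn)/(S_up−S_dn) = (224.2301−0.0000)/(224.2301−115.8773) = 2.0694. V = [p*·224.2301 + (1−p*)·0.0000]/1.39 = 138.9115. B = V − Δ·S = -172.5192.
(0,0): S=101.0000. Δ = (V_up−V_dn)/(S_up−S_dn) = (138.9115−0.0000)/(150.4900−77.7700) = 1.9102. V = [p*·138.9115 + (1−p*)·0.0000]/1.39 = 86.0563. B = V − Δ·S = -106.8764.
Self-financing check: at every node Δ·S+B equals the discounted successor values.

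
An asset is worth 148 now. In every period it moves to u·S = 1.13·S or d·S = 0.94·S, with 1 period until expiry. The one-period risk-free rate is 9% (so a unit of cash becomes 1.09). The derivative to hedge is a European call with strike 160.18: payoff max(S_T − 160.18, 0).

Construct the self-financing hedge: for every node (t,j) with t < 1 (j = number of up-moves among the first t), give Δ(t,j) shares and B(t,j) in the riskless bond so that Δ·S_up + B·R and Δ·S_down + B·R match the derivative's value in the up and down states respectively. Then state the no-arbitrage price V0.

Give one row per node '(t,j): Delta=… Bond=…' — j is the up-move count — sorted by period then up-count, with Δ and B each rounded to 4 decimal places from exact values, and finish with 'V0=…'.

No-arbitrage ⇒ martingale measure with p* = (R−d)/(u−d) = 0.7895.
Terminal payoffs: V(1,0)=0.0000, V(1,1)=7.0600
  t=0,j=0: stock 148.0000 → up 167.2400 (V=7.0600), down 139.1200 (V=0.0000). Price 5.1135; hedge Δ=0.2511, bond B=-32.0444.
Check: Δ(0,0)·S0 + B(0,0) = 5.1135 = V0.

(0,0): Delta=0.2511 Bond=-32.0444
V0=5.1135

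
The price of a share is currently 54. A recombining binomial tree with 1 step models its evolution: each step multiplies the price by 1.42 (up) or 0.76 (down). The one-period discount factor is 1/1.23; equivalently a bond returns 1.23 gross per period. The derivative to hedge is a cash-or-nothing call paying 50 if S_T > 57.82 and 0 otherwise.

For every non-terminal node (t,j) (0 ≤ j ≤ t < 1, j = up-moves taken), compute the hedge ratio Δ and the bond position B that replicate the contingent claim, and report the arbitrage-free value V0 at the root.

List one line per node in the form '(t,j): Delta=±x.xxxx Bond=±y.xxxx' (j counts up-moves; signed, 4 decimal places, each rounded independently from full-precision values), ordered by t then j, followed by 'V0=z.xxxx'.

The replicating-portfolio and risk-neutral prices coincide; use p* = (1.23−0.76)/(1.42−0.76) = 0.7121 for the latter.
Terminal values V(1,·): V(1,0)=0.0000, V(1,1)=50.0000
Node (0,0) S=54.0000: V=(p*·50.0000+(1−p*)·0.0000)/1.23=28.9480; Δ=(50.0000−0.0000)/(76.6800−41.0400)=1.4029; B=V−Δ·S=-46.8096
Root portfolio cost Δ·54+B reproduces V0=28.9480.

(0,0): Delta=1.4029 Bond=-46.8096
V0=28.9480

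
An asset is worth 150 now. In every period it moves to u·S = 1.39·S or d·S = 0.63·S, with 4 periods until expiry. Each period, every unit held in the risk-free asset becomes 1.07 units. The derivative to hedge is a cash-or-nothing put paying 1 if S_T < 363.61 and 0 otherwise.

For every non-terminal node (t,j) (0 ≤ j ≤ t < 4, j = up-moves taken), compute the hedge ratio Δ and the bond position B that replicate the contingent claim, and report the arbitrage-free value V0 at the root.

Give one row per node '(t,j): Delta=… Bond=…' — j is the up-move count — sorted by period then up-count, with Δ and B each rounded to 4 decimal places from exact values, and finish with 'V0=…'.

(0,0): Delta=-0.0014 Bond=0.8856
(1,0): Delta=0.0000 Bond=0.8163
(1,1): Delta=-0.0018 Bond=1.0431
(2,0): Delta=0.0000 Bond=0.8734
(2,1): Delta=0.0000 Bond=0.8734
(2,2): Delta=-0.0025 Bond=1.2926
(3,0): Delta=0.0000 Bond=0.9346
(3,1): Delta=0.0000 Bond=0.9346
(3,2): Delta=0.0000 Bond=0.9346
(3,3): Delta=-0.0033 Bond=1.7093
V0=0.6772

Since d<R<u, set p* = (R−d)/(u−d) = 0.5789; price each node as the discounted p*-expectation of its children.
At expiry t=4: V(4,0)=1.0000, V(4,1)=1.0000, V(4,2)=1.0000, V(4,3)=1.0000, V(4,4)=0.0000
Node (3,0) S=37.5070: V=(p*·1.0000+(1−p*)·1.0000)/1.07=0.9346; Δ=(1.0000−1.0000)/(52.1348−23.6294)=0.0000; B=V−Δ·S=0.9346
Node (3,1) S=82.7536: V=(p*·1.0000+(1−p*)·1.0000)/1.07=0.9346; Δ=(1.0000−1.0000)/(115.0276−52.1348)=0.0000; B=V−Δ·S=0.9346
Node (3,2) S=182.5834: V=(p*·1.0000+(1−p*)·1.0000)/1.07=0.9346; Δ=(1.0000−1.0000)/(253.7910−115.0276)=0.0000; B=V−Δ·S=0.9346
Node (3,3) S=402.8428: V=(p*·0.0000+(1−p*)·1.0000)/1.07=0.3935; Δ=(0.0000−1.0000)/(559.9516−253.7910)=-0.0033; B=V−Δ·S=1.7093
Node (2,0) S=59.5350: V=(p*·0.9346+(1−p*)·0.9346)/1.07=0.8734; Δ=(0.9346−0.9346)/(82.7536−37.5070)=0.0000; B=V−Δ·S=0.8734
Node (2,1) S=131.3550: V=(p*·0.9346+(1−p*)·0.9346)/1.07=0.8734; Δ=(0.9346−0.9346)/(182.5834−82.7536)=0.0000; B=V−Δ·S=0.8734
Node (2,2) S=289.8150: V=(p*·0.3935+(1−p*)·0.9346)/1.07=0.5807; Δ=(0.3935−0.9346)/(402.8428−182.5834)=-0.0025; B=V−Δ·S=1.2926
Node (1,0) S=94.5000: V=(p*·0.8734+(1−p*)·0.8734)/1.07=0.8163; Δ=(0.8734−0.8734)/(131.3550−59.5350)=0.0000; B=V−Δ·S=0.8163
Node (1,1) S=208.5000: V=(p*·0.5807+(1−p*)·0.8734)/1.07=0.6579; Δ=(0.5807−0.8734)/(289.8150−131.3550)=-0.0018; B=V−Δ·S=1.0431
Node (0,0) S=150.0000: V=(p*·0.6579+(1−p*)·0.8163)/1.07=0.6772; Δ=(0.6579−0.8163)/(208.5000−94.5000)=-0.0014; B=V−Δ·S=0.8856
Check: Δ(0,0)·S0 + B(0,0) = 0.6772 = V0.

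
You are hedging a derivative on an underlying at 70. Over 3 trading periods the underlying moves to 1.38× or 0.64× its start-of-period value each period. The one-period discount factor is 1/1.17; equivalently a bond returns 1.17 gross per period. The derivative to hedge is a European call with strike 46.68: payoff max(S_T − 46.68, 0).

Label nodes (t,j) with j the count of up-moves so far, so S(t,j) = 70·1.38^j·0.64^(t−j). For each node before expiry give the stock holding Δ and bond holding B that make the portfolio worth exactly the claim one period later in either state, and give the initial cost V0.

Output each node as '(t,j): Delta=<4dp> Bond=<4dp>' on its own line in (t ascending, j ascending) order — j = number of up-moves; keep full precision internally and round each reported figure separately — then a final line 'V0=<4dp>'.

Since d<R<u, set p* = (R−d)/(u−d) = 0.7162; price each node as the discounted p*-expectation of its children.
At expiry t=3: V(3,0)=0.0000, V(3,1)=0.0000, V(3,2)=38.6371, V(3,3)=137.2850
  t=2,j=0: stock 28.6720 → up 39.5674 (V=0.0000), down 18.3501 (V=0.0000). Price 0.0000; hedge Δ=0.0000, bond B=0.0000.
  t=2,j=1: stock 61.8240 → up 85.3171 (V=38.6371), down 39.5674 (V=0.0000). Price 23.6517; hedge Δ=0.8445, bond B=-28.5606.
  t=2,j=2: stock 133.3080 → up 183.9650 (V=137.2850), down 85.3171 (V=38.6371). Price 93.4106; hedge Δ=1.0000, bond B=-39.8974.
  t=1,j=0: stock 44.8000 → up 61.8240 (V=23.6517), down 28.6720 (V=0.0000). Price 14.4784; hedge Δ=0.7134, bond B=-17.4834.
  t=1,j=1: stock 96.6000 → up 133.3080 (V=93.4106), down 61.8240 (V=23.6517). Price 62.9181; hedge Δ=0.9759, bond B=-31.3506.
  t=0,j=0: stock 70.0000 → up 96.6000 (V=62.9181), down 44.8000 (V=14.4784). Price 42.0271; hedge Δ=0.9351, bond B=-23.4319.
The time-0 hedge costs 42.0271, which is the no-arbitrage price.

(0,0): Delta=0.9351 Bond=-23.4319
(1,0): Delta=0.7134 Bond=-17.4834
(1,1): Delta=0.9759 Bond=-31.3506
(2,0): Delta=0.0000 Bond=0.0000
(2,1): Delta=0.8445 Bond=-28.5606
(2,2): Delta=1.0000 Bond=-39.8974
V0=42.0271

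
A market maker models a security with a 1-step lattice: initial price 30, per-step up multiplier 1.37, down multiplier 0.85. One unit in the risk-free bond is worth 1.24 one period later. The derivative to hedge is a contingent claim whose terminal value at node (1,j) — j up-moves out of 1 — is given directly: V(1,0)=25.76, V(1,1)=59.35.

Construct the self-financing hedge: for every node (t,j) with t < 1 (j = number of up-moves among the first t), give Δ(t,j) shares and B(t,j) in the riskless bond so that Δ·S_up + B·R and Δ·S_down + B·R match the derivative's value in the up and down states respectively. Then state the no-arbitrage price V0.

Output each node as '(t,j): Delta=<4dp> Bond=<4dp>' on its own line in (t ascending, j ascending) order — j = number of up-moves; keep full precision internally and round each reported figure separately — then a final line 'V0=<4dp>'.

(0,0): Delta=2.1532 Bond=-23.5054
V0=41.0907

No-arbitrage ⇒ martingale measure with p* = (R−d)/(u−d) = 0.7500.
Terminal payoffs: V(1,0)=25.7600, V(1,1)=59.3500
  t=0,j=0: stock 30.0000 → up 41.1000 (V=59.3500), down 25.5000 (V=25.7600). Price 41.0907; hedge Δ=2.1532, bond B=-23.5054.
The time-0 hedge costs 41.0907, which is the no-arbitrage price.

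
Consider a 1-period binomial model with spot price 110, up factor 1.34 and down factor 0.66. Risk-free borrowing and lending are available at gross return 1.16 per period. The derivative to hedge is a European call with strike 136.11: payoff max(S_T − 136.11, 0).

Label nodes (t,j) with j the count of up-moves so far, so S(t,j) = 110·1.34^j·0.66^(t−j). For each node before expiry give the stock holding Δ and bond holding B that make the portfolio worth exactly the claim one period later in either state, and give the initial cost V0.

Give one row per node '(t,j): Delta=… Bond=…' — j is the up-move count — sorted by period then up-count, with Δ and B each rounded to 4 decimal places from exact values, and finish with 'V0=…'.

The replicating-portfolio and risk-neutral prices coincide; use p* = (1.16−0.66)/(1.34−0.66) = 0.7353 for the latter.
Payoff layer (t=1): V(1,0)=0.0000, V(1,1)=11.2900
  t=0,j=0: stock 110.0000 → up 147.4000 (V=11.2900), down 72.6000 (V=0.0000). Price 7.1564; hedge Δ=0.1509, bond B=-9.4465.
Self-financing check: at every node Δ·S+B equals the discounted successor values.

(0,0): Delta=0.1509 Bond=-9.4465
V0=7.1564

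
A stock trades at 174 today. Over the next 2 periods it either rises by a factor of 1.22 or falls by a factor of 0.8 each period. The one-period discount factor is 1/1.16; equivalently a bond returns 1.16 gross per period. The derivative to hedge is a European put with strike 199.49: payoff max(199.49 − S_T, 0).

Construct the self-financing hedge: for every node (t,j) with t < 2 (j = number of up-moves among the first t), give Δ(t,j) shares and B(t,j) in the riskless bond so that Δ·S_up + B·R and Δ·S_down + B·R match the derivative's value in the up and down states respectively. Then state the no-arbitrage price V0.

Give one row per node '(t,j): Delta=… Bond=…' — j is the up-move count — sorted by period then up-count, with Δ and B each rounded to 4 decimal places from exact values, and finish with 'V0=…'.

(0,0): Delta=-0.3985 Bond=76.0708
(1,0): Delta=-1.0000 Bond=171.9741
(1,1): Delta=-0.3327 Bond=74.2868
V0=6.7358

The replicating-portfolio and risk-neutral prices coincide; use p* = (1.16−0.8)/(1.22−0.8) = 0.8571 for the latter.
Payoff layer (t=2): V(2,0)=88.1300, V(2,1)=29.6660, V(2,2)=0.0000
Node (1,0) S=139.2000: V=(p*·29.6660+(1−p*)·88.1300)/1.16=32.7741; Δ=(29.6660−88.1300)/(169.8240−111.3600)=-1.0000; B=V−Δ·S=171.9741
Node (1,1) S=212.2800: V=(p*·0.0000+(1−p*)·29.6660)/1.16=3.6534; Δ=(0.0000−29.6660)/(258.9816−169.8240)=-0.3327; B=V−Δ·S=74.2868
Node (0,0) S=174.0000: V=(p*·3.6534+(1−p*)·32.7741)/1.16=6.7358; Δ=(3.6534−32.7741)/(212.2800−139.2000)=-0.3985; B=V−Δ·S=76.0708
Each (Δ,B) replicates both successor values, so the strategy is self-financing and V0 is arbitrage-free.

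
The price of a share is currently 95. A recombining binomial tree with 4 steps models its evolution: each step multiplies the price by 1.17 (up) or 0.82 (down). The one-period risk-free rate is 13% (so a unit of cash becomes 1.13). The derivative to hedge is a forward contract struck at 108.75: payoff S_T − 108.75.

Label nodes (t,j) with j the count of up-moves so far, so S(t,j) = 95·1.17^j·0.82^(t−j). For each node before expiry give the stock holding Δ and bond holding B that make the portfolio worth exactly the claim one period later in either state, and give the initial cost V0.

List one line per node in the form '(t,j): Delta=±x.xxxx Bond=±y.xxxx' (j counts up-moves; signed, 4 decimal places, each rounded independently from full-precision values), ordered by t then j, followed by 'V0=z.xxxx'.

(0,0): Delta=1.0000 Bond=-66.6984
(1,0): Delta=1.0000 Bond=-75.3692
(1,1): Delta=1.0000 Bond=-75.3692
(2,0): Delta=1.0000 Bond=-85.1672
(2,1): Delta=1.0000 Bond=-85.1672
(2,2): Delta=1.0000 Bond=-85.1672
(3,0): Delta=1.0000 Bond=-96.2389
(3,1): Delta=1.0000 Bond=-96.2389
(3,2): Delta=1.0000 Bond=-96.2389
(3,3): Delta=1.0000 Bond=-96.2389
V0=28.3016

The replicating-portfolio and risk-neutral prices coincide; use p* = (1.13−0.82)/(1.17−0.82) = 0.8857 for the latter.
At expiry t=4: V(4,0)=-65.7984, V(4,1)=-47.4654, V(4,2)=-21.3074, V(4,3)=16.0157, V(4,4)=69.2693
  t=3,j=0: stock 52.3800 → up 61.2846 (V=-47.4654), down 42.9516 (V=-65.7984). Price -43.8590; hedge Δ=1.0000, bond B=-96.2389.
  t=3,j=1: stock 74.7373 → up 87.4426 (V=-21.3074), down 61.2846 (V=-47.4654). Price -21.5017; hedge Δ=1.0000, bond B=-96.2389.
  t=3,j=2: stock 106.6373 → up 124.7657 (V=16.0157), down 87.4426 (V=-21.3074). Price 10.3984; hedge Δ=1.0000, bond B=-96.2389.
  t=3,j=3: stock 152.1532 → up 178.0193 (V=69.2693), down 124.7657 (V=16.0157). Price 55.9143; hedge Δ=1.0000, bond B=-96.2389.
  t=2,j=0: stock 63.8780 → up 74.7373 (V=-21.5017), down 52.3800 (V=-43.8590). Price -21.2892; hedge Δ=1.0000, bond B=-85.1672.
  t=2,j=1: stock 91.1430 → up 106.6373 (V=10.3984), down 74.7373 (V=-21.5017). Price 5.9758; hedge Δ=1.0000, bond B=-85.1672.
  t=2,j=2: stock 130.0455 → up 152.1532 (V=55.9143), down 106.6373 (V=10.3984). Price 44.8783; hedge Δ=1.0000, bond B=-85.1672.
  t=1,j=0: stock 77.9000 → up 91.1430 (V=5.9758), down 63.8780 (V=-21.2892). Price 2.5308; hedge Δ=1.0000, bond B=-75.3692.
  t=1,j=1: stock 111.1500 → up 130.0455 (V=44.8783), down 91.1430 (V=5.9758). Price 35.7808; hedge Δ=1.0000, bond B=-75.3692.
  t=0,j=0: stock 95.0000 → up 111.1500 (V=35.7808), down 77.9000 (V=2.5308). Price 28.3016; hedge Δ=1.0000, bond B=-66.6984.
The time-0 hedge costs 28.3016, which is the no-arbitrage price.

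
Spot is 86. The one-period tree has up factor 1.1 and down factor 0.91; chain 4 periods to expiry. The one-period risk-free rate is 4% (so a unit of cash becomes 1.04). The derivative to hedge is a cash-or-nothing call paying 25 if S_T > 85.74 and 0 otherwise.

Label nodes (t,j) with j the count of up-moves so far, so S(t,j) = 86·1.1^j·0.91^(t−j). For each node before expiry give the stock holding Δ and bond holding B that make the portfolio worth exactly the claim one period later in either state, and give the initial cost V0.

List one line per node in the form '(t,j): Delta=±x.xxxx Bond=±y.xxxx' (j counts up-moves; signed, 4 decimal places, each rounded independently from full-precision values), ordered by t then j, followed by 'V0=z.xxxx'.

The replicating-portfolio and risk-neutral prices coincide; use p* = (1.04−0.91)/(1.1−0.91) = 0.6842 for the latter.
Payoff layer (t=4): V(4,0)=0.0000, V(4,1)=0.0000, V(4,2)=25.0000, V(4,3)=25.0000, V(4,4)=25.0000
(3,0): S=64.8071. Δ = (V_up−V_dn)/(S_up−S_dn) = (0.0000−0.0000)/(71.2878−58.9745) = 0.0000. V = [p*·0.0000 + (1−p*)·0.0000]/1.04 = 0.0000. B = V − Δ·S = 0.0000.
(3,1): S=78.3383. Δ = (V_up−V_dn)/(S_up−S_dn) = (25.0000−0.0000)/(86.1721−71.2878) = 1.6796. V = [p*·25.0000 + (1−p*)·0.0000]/1.04 = 16.4474. B = V − Δ·S = -115.1316.
(3,2): S=94.6946. Δ = (V_up−V_dn)/(S_up−S_dn) = (25.0000−25.0000)/(104.1641−86.1721) = 0.0000. V = [p*·25.0000 + (1−p*)·25.0000]/1.04 = 24.0385. B = V − Δ·S = 24.0385.
(3,3): S=114.4660. Δ = (V_up−V_dn)/(S_up−S_dn) = (25.0000−25.0000)/(125.9126−104.1641) = 0.0000. V = [p*·25.0000 + (1−p*)·25.0000]/1.04 = 24.0385. B = V − Δ·S = 24.0385.
(2,0): S=71.2166. Δ = (V_up−V_dn)/(S_up−S_dn) = (16.4474−0.0000)/(78.3383−64.8071) = 1.2155. V = [p*·16.4474 + (1−p*)·0.0000]/1.04 = 10.8206. B = V − Δ·S = -75.7445.
(2,1): S=86.0860. Δ = (V_up−V_dn)/(S_up−S_dn) = (24.0385−16.4474)/(94.6946−78.3383) = 0.4641. V = [p*·24.0385 + (1−p*)·16.4474]/1.04 = 20.8089. B = V − Δ·S = -19.1442.
(2,2): S=104.0600. Δ = (V_up−V_dn)/(S_up−S_dn) = (24.0385−24.0385)/(114.4660−94.6946) = 0.0000. V = [p*·24.0385 + (1−p*)·24.0385]/1.04 = 23.1139. B = V − Δ·S = 23.1139.
(1,0): S=78.2600. Δ = (V_up−V_dn)/(S_up−S_dn) = (20.8089−10.8206)/(86.0860−71.2166) = 0.6717. V = [p*·20.8089 + (1−p*)·10.8206]/1.04 = 16.9757. B = V − Δ·S = -35.5942.
(1,1): S=94.6000. Δ = (V_up−V_dn)/(S_up−S_dn) = (23.1139−20.8089)/(104.0600−86.0860) = 0.1282. V = [p*·23.1139 + (1−p*)·20.8089]/1.04 = 21.5250. B = V − Δ·S = 9.3935.
(0,0): S=86.0000. Δ = (V_up−V_dn)/(S_up−S_dn) = (21.5250−16.9757)/(94.6000−78.2600) = 0.2784. V = [p*·21.5250 + (1−p*)·16.9757]/1.04 = 19.3158. B = V − Δ·S = -4.6280.
Self-financing check: at every node Δ·S+B equals the discounted successor values.

(0,0): Delta=0.2784 Bond=-4.6280
(1,0): Delta=0.6717 Bond=-35.5942
(1,1): Delta=0.1282 Bond=9.3935
(2,0): Delta=1.2155 Bond=-75.7445
(2,1): Delta=0.4641 Bond=-19.1442
(2,2): Delta=0.0000 Bond=23.1139
(3,0): Delta=0.0000 Bond=0.0000
(3,1): Delta=1.6796 Bond=-115.1316
(3,2): Delta=0.0000 Bond=24.0385
(3,3): Delta=0.0000 Bond=24.0385
V0=19.3158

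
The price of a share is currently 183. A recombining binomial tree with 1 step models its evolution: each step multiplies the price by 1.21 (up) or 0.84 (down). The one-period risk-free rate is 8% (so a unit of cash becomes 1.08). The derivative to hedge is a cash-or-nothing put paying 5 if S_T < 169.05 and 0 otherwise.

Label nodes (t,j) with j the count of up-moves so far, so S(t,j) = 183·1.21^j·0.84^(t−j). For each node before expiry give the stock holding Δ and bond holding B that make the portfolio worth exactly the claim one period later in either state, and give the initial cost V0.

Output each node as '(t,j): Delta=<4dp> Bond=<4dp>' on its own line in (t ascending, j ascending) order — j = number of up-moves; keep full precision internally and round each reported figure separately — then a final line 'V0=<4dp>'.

(0,0): Delta=-0.0738 Bond=15.1401
V0=1.6266

The replicating-portfolio and risk-neutral prices coincide; use p* = (1.08−0.84)/(1.21−0.84) = 0.6486 for the latter.
Terminal values V(1,·): V(1,0)=5.0000, V(1,1)=0.0000
  t=0,j=0: stock 183.0000 → up 221.4300 (V=0.0000), down 153.7200 (V=5.0000). Price 1.6266; hedge Δ=-0.0738, bond B=15.1401.
Root portfolio cost Δ·183+B reproduces V0=1.6266.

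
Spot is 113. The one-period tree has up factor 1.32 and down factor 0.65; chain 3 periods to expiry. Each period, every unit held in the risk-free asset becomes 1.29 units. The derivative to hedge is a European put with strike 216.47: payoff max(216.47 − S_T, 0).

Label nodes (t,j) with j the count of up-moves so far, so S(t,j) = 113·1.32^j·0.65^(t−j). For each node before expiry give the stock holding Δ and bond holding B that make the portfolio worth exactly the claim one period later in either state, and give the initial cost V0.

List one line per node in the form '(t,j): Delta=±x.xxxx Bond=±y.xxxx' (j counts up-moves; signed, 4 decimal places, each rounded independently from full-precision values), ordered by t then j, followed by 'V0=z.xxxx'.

(0,0): Delta=-0.6855 Bond=82.9316
(1,0): Delta=-1.0000 Bond=130.0823
(1,1): Delta=-0.6782 Bond=105.8989
(2,0): Delta=-1.0000 Bond=167.8062
(2,1): Delta=-1.0000 Bond=167.8062
(2,2): Delta=-0.6708 Bond=135.1472
V0=5.4710

Risk-neutral probability p* = (R−d)/(u−d) = (1.29−0.65)/(1.32−0.65) = 0.9552.
Terminal payoffs: V(3,0)=185.4374, V(3,1)=153.4499, V(3,2)=88.4907, V(3,3)=0.0000
  t=2,j=0: stock 47.7425 → up 63.0201 (V=153.4499), down 31.0326 (V=185.4374). Price 120.0637; hedge Δ=-1.0000, bond B=167.8062.
  t=2,j=1: stock 96.9540 → up 127.9793 (V=88.4907), down 63.0201 (V=153.4499). Price 70.8522; hedge Δ=-1.0000, bond B=167.8062.
  t=2,j=2: stock 196.8912 → up 259.8964 (V=0.0000), down 127.9793 (V=88.4907). Price 3.0715; hedge Δ=-0.6708, bond B=135.1472.
  t=1,j=0: stock 73.4500 → up 96.9540 (V=70.8522), down 47.7425 (V=120.0637). Price 56.6323; hedge Δ=-1.0000, bond B=130.0823.
  t=1,j=1: stock 149.1600 → up 196.8912 (V=3.0715), down 96.9540 (V=70.8522). Price 4.7337; hedge Δ=-0.6782, bond B=105.8989.
  t=0,j=0: stock 113.0000 → up 149.1600 (V=4.7337), down 73.4500 (V=56.6323). Price 5.4710; hedge Δ=-0.6855, bond B=82.9316.
Each (Δ,B) replicates both successor values, so the strategy is self-financing and V0 is arbitrage-free.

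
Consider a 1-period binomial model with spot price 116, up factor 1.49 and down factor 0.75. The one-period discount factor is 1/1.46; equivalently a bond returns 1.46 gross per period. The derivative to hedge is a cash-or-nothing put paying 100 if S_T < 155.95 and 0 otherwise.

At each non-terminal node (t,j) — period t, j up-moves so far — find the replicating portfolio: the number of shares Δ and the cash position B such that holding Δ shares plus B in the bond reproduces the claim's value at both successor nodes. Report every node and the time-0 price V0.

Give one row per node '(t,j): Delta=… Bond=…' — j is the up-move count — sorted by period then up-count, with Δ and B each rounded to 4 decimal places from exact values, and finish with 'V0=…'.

Risk-neutral probability p* = (R−d)/(u−d) = (1.46−0.75)/(1.49−0.75) = 0.9595.
Payoff layer (t=1): V(1,0)=100.0000, V(1,1)=0.0000
Node (0,0) S=116.0000: V=(p*·0.0000+(1−p*)·100.0000)/1.46=2.7767; Δ=(0.0000−100.0000)/(172.8400−87.0000)=-1.1650; B=V−Δ·S=137.9119
Each (Δ,B) replicates both successor values, so the strategy is self-financing and V0 is arbitrage-free.

(0,0): Delta=-1.1650 Bond=137.9119
V0=2.7767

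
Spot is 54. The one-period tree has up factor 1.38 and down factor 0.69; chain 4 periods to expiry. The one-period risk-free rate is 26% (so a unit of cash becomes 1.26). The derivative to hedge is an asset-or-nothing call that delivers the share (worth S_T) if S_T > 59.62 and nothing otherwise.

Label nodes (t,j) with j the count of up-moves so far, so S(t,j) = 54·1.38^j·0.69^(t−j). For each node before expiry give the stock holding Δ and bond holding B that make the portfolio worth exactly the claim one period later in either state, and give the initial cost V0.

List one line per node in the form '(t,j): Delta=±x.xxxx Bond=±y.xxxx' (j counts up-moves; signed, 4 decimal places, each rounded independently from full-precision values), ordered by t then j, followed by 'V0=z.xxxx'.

Since d<R<u, set p* = (R−d)/(u−d) = 0.8261; price each node as the discounted p*-expectation of its children.
Terminal values V(4,·): V(4,0)=0.0000, V(4,1)=0.0000, V(4,2)=0.0000, V(4,3)=97.9220, V(4,4)=195.8439
(3,0): S=17.7395. Δ = (V_up−V_dn)/(S_up−S_dn) = (0.0000−0.0000)/(24.4805−12.2402) = 0.0000. V = [p*·0.0000 + (1−p*)·0.0000]/1.26 = 0.0000. B = V − Δ·S = 0.0000.
(3,1): S=35.4790. Δ = (V_up−V_dn)/(S_up−S_dn) = (0.0000−0.0000)/(48.9610−24.4805) = 0.0000. V = [p*·0.0000 + (1−p*)·0.0000]/1.26 = 0.0000. B = V − Δ·S = 0.0000.
(3,2): S=70.9579. Δ = (V_up−V_dn)/(S_up−S_dn) = (97.9220−0.0000)/(97.9220−48.9610) = 2.0000. V = [p*·97.9220 + (1−p*)·0.0000]/1.26 = 64.2000. B = V − Δ·S = -77.7158.
(3,3): S=141.9159. Δ = (V_up−V_dn)/(S_up−S_dn) = (195.8439−97.9220)/(195.8439−97.9220) = 1.0000. V = [p*·195.8439 + (1−p*)·97.9220]/1.26 = 141.9159. B = V − Δ·S = 0.0000.
(2,0): S=25.7094. Δ = (V_up−V_dn)/(S_up−S_dn) = (0.0000−0.0000)/(35.4790−17.7395) = 0.0000. V = [p*·0.0000 + (1−p*)·0.0000]/1.26 = 0.0000. B = V − Δ·S = 0.0000.
(2,1): S=51.4188. Δ = (V_up−V_dn)/(S_up−S_dn) = (64.2000−0.0000)/(70.9579−35.4790) = 1.8095. V = [p*·64.2000 + (1−p*)·0.0000]/1.26 = 42.0911. B = V − Δ·S = -50.9524.
(2,2): S=102.8376. Δ = (V_up−V_dn)/(S_up−S_dn) = (141.9159−64.2000)/(141.9159−70.9579) = 1.0952. V = [p*·141.9159 + (1−p*)·64.2000]/1.26 = 101.9048. B = V − Δ·S = -10.7268.
(1,0): S=37.2600. Δ = (V_up−V_dn)/(S_up−S_dn) = (42.0911−0.0000)/(51.4188−25.7094) = 1.6372. V = [p*·42.0911 + (1−p*)·0.0000]/1.26 = 27.5960. B = V − Δ·S = -33.4057.
(1,1): S=74.5200. Δ = (V_up−V_dn)/(S_up−S_dn) = (101.9048−42.0911)/(102.8376−51.4188) = 1.1633. V = [p*·101.9048 + (1−p*)·42.0911]/1.26 = 72.6210. B = V − Δ·S = -14.0655.
(0,0): S=54.0000. Δ = (V_up−V_dn)/(S_up−S_dn) = (72.6210−27.5960)/(74.5200−37.2600) = 1.2084. V = [p*·72.6210 + (1−p*)·27.5960]/1.26 = 51.4211. B = V − Δ·S = -13.8326.
The time-0 hedge costs 51.4211, which is the no-arbitrage price.

(0,0): Delta=1.2084 Bond=-13.8326
(1,0): Delta=1.6372 Bond=-33.4057
(1,1): Delta=1.1633 Bond=-14.0655
(2,0): Delta=0.0000 Bond=0.0000
(2,1): Delta=1.8095 Bond=-50.9524
(2,2): Delta=1.0952 Bond=-10.7268
(3,0): Delta=0.0000 Bond=0.0000
(3,1): Delta=0.0000 Bond=0.0000
(3,2): Delta=2.0000 Bond=-77.7158
(3,3): Delta=1.0000 Bond=0.0000
V0=51.4211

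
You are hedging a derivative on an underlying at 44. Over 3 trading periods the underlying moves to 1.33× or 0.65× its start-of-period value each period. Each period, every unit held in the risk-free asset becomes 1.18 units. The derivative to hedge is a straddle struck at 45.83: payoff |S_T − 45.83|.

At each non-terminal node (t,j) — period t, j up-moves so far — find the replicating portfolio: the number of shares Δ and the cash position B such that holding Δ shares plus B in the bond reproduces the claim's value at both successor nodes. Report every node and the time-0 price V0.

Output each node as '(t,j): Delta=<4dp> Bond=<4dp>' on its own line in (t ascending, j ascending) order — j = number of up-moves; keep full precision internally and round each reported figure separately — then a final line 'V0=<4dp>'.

Since d<R<u, set p* = (R−d)/(u−d) = 0.7794; price each node as the discounted p*-expectation of its children.
Terminal values V(3,·): V(3,0)=33.7465, V(3,1)=21.1053, V(3,2)=4.7605, V(3,3)=57.6860
  t=2,j=0: stock 18.5900 → up 24.7247 (V=21.1053), down 12.0835 (V=33.7465). Price 20.2490; hedge Δ=-1.0000, bond B=38.8390.
  t=2,j=1: stock 38.0380 → up 50.5905 (V=4.7605), down 24.7247 (V=21.1053). Price 7.0898; hedge Δ=-0.6319, bond B=31.1262.
  t=2,j=2: stock 77.8316 → up 103.5160 (V=57.6860), down 50.5905 (V=4.7605). Price 38.9926; hedge Δ=1.0000, bond B=-38.8390.
  t=1,j=0: stock 28.6000 → up 38.0380 (V=7.0898), down 18.5900 (V=20.2490). Price 8.4683; hedge Δ=-0.6766, bond B=27.8200.
  t=1,j=1: stock 58.5200 → up 77.8316 (V=38.9926), down 38.0380 (V=7.0898). Price 27.0807; hedge Δ=0.8017, bond B=-19.8352.
  t=0,j=0: stock 44.0000 → up 58.5200 (V=27.0807), down 28.6000 (V=8.4683). Price 19.4704; hedge Δ=0.6221, bond B=-7.9008.
Self-financing check: at every node Δ·S+B equals the discounted successor values.

(0,0): Delta=0.6221 Bond=-7.9008
(1,0): Delta=-0.6766 Bond=27.8200
(1,1): Delta=0.8017 Bond=-19.8352
(2,0): Delta=-1.0000 Bond=38.8390
(2,1): Delta=-0.6319 Bond=31.1262
(2,2): Delta=1.0000 Bond=-38.8390
V0=19.4704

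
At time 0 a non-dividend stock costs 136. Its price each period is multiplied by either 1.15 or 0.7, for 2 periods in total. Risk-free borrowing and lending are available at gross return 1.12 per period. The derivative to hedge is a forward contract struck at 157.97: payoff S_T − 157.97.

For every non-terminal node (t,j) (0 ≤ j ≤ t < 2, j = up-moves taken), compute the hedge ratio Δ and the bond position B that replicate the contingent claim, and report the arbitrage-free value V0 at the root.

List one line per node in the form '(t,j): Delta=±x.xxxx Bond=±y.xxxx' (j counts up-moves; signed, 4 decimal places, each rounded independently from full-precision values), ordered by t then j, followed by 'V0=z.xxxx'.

(0,0): Delta=1.0000 Bond=-125.9327
(1,0): Delta=1.0000 Bond=-141.0446
(1,1): Delta=1.0000 Bond=-141.0446
V0=10.0673

Under the risk-neutral measure, an up-move has probability p* = (R−d)/(u−d) = 0.9333 and values discount at R = 1.12.
At expiry t=2: V(2,0)=-91.3300, V(2,1)=-48.4900, V(2,2)=21.8900
  t=1,j=0: stock 95.2000 → up 109.4800 (V=-48.4900), down 66.6400 (V=-91.3300). Price -45.8446; hedge Δ=1.0000, bond B=-141.0446.
  t=1,j=1: stock 156.4000 → up 179.8600 (V=21.8900), down 109.4800 (V=-48.4900). Price 15.3554; hedge Δ=1.0000, bond B=-141.0446.
  t=0,j=0: stock 136.0000 → up 156.4000 (V=15.3554), down 95.2000 (V=-45.8446). Price 10.0673; hedge Δ=1.0000, bond B=-125.9327.
Check: Δ(0,0)·S0 + B(0,0) = 10.0673 = V0.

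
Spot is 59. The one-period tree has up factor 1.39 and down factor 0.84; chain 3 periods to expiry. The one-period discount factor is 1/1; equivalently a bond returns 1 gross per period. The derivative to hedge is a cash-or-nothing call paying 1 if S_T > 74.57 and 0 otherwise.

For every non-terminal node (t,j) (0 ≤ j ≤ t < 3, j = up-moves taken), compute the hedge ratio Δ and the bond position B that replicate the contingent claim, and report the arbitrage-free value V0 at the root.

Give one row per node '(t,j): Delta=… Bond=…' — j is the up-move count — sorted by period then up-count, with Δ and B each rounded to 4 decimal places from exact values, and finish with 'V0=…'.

(0,0): Delta=0.0127 Bond=-0.5455
(1,0): Delta=0.0107 Bond=-0.4443
(1,1): Delta=0.0157 Bond=-0.7921
(2,0): Delta=0.0000 Bond=0.0000
(2,1): Delta=0.0264 Bond=-1.5273
(2,2): Delta=0.0000 Bond=1.0000
V0=0.2046

Since d<R<u, set p* = (R−d)/(u−d) = 0.2909; price each node as the discounted p*-expectation of its children.
Payoff layer (t=3): V(3,0)=0.0000, V(3,1)=0.0000, V(3,2)=1.0000, V(3,3)=1.0000
(2,0): S=41.6304. Δ = (V_up−V_dn)/(S_up−S_dn) = (0.0000−0.0000)/(57.8663−34.9695) = 0.0000. V = [p*·0.0000 + (1−p*)·0.0000]/1 = 0.0000. B = V − Δ·S = 0.0000.
(2,1): S=68.8884. Δ = (V_up−V_dn)/(S_up−S_dn) = (1.0000−0.0000)/(95.7549−57.8663) = 0.0264. V = [p*·1.0000 + (1−p*)·0.0000]/1 = 0.2909. B = V − Δ·S = -1.5273.
(2,2): S=113.9939. Δ = (V_up−V_dn)/(S_up−S_dn) = (1.0000−1.0000)/(158.4515−95.7549) = 0.0000. V = [p*·1.0000 + (1−p*)·1.0000]/1 = 1.0000. B = V − Δ·S = 1.0000.
(1,0): S=49.5600. Δ = (V_up−V_dn)/(S_up−S_dn) = (0.2909−0.0000)/(68.8884−41.6304) = 0.0107. V = [p*·0.2909 + (1−p*)·0.0000]/1 = 0.0846. B = V − Δ·S = -0.4443.
(1,1): S=82.0100. Δ = (V_up−V_dn)/(S_up−S_dn) = (1.0000−0.2909)/(113.9939−68.8884) = 0.0157. V = [p*·1.0000 + (1−p*)·0.2909]/1 = 0.4972. B = V − Δ·S = -0.7921.
(0,0): S=59.0000. Δ = (V_up−V_dn)/(S_up−S_dn) = (0.4972−0.0846)/(82.0100−49.5600) = 0.0127. V = [p*·0.4972 + (1−p*)·0.0846]/1 = 0.2046. B = V − Δ·S = -0.5455.
Each (Δ,B) replicates both successor values, so the strategy is self-financing and V0 is arbitrage-free.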